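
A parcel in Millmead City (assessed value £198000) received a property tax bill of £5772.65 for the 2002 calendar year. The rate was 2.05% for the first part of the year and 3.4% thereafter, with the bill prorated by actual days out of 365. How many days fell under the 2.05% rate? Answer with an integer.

131 days

Let d = days at the first rate; then 365 − d days at the second rate.
£198000 × [2.05%·d + 3.4%·(365−d)] / 365 = £5772.65
Solving gives d = 131, so the new rate took effect on May 12, 2002.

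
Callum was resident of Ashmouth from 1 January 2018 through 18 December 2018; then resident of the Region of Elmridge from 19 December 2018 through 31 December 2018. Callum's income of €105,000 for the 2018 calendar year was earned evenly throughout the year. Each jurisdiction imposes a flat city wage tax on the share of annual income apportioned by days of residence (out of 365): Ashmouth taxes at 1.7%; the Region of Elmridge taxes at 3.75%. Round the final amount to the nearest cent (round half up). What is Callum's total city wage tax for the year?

Ashmouth, 1 January – 18 December 2018: 352 days → €105,000 × 1.7% × 352/365 = €1,721.4247
The Region of Elmridge, 19 December – 31 December 2018: 13 days → €105,000 × 3.75% × 13/365 = €140.2397
Total = €1,861.6644

€1,861.66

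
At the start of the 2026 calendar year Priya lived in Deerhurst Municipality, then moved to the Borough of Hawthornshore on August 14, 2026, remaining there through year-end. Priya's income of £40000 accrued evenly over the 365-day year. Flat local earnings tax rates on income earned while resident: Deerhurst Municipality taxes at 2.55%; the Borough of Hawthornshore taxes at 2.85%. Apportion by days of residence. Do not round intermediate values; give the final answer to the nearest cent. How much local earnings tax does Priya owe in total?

Deerhurst Municipality, January 1 – August 13, 2026: 225 days → £40000 × 2.55% × 225/365 = £628.7671
The Borough of Hawthornshore, August 14 – December 31, 2026: 140 days → £40000 × 2.85% × 140/365 = £437.2603
Total = £1066.0274

£1066.03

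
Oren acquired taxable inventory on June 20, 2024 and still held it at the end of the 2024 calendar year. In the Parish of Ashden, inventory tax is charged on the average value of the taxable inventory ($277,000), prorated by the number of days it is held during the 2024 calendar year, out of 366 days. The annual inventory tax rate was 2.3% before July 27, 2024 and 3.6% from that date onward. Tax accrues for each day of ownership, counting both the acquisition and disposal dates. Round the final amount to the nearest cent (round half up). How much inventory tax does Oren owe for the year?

June 20 – July 26, 2024: 37 days at 2.3% → $277,000 × 2.3% × 37/366 = $644.0628
July 27 – December 31, 2024: 158 days at 3.6% → $277,000 × 3.6% × 158/366 = $4,304.8525
Total = $4,948.9153

$4,948.92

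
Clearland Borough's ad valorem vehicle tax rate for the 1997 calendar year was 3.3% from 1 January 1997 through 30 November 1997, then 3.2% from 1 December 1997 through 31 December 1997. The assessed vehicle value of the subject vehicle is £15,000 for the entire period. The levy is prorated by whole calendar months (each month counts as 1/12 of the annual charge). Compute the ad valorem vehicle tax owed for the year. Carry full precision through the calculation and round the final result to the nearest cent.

1 January – 30 November 1997: 11 months at 3.3% → £15,000 × 3.3% × 11/12 = £453.7500
1 December – 31 December 1997: 1 month at 3.2% → £15,000 × 3.2% × 1/12 = £40.0000
Total = £493.7500

£493.75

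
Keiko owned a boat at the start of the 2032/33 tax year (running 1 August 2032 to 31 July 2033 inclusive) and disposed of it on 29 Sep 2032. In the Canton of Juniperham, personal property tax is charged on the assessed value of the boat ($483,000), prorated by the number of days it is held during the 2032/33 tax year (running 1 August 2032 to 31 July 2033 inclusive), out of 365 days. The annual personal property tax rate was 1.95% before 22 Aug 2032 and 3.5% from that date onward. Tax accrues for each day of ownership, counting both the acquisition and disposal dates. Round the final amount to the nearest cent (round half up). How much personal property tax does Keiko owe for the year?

1 Aug – 21 Aug 2032: 21 days at 1.95% → $483,000 × 1.95% × 21/365 = $541.8863
22 Aug – 29 Sep 2032: 39 days at 3.5% → $483,000 × 3.5% × 39/365 = $1,806.2877
Total = $2,348.1740

$2,348.17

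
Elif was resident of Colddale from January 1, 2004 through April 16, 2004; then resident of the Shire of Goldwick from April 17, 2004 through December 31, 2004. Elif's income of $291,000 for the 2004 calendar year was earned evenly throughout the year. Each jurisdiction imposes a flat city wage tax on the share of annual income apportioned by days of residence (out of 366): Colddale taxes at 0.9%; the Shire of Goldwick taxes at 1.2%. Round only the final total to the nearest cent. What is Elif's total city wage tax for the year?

Colddale, January 1 – April 16, 2004: 107 days → $291,000 × 0.9% × 107/366 = $765.6639
The Shire of Goldwick, April 17 – December 31, 2004: 259 days → $291,000 × 1.2% × 259/366 = $2,471.1148
Total = $3,236.7787

$3,236.78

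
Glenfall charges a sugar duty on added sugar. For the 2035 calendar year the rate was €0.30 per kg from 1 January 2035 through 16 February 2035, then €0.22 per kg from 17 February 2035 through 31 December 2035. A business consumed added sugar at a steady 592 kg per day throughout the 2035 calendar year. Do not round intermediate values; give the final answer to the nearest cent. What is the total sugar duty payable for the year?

1 January – 16 February 2035: 47 days × 592 kg/day = 27,824 kg at €0.30/kg → €8,347.20
17 February – 31 December 2035: 318 days × 592 kg/day = 188,256 kg at €0.22/kg → €41,416.32

€49,763.52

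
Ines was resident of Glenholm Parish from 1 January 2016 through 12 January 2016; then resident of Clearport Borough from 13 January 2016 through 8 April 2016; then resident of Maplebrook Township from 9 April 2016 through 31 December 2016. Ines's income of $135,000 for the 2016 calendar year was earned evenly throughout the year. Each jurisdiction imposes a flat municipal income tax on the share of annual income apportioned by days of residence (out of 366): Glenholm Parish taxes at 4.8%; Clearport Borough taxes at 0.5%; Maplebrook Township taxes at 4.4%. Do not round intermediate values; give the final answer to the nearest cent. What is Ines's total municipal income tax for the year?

$4,706.19

Glenholm Parish, 1 January – 12 January 2016: 12 days → $135,000 × 4.8% × 12/366 = $212.4590
Clearport Borough, 13 January – 8 April 2016: 87 days → $135,000 × 0.5% × 87/366 = $160.4508
Maplebrook Township, 9 April – 31 December 2016: 267 days → $135,000 × 4.4% × 267/366 = $4,333.2787
Total = $4,706.1885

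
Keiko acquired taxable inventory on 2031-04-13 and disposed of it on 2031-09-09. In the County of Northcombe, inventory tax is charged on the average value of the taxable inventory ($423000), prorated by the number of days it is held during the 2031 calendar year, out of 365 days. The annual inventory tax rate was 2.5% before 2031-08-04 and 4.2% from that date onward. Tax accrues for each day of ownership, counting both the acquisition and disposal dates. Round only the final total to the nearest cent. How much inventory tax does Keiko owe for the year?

$5074.84

2031-04-13 to 2031-08-03: 113 days at 2.5% → $423000 × 2.5% × 113/365 = $3273.9041
2031-08-04 to 2031-09-09: 37 days at 4.2% → $423000 × 4.2% × 37/365 = $1800.9370
Total = $5074.8411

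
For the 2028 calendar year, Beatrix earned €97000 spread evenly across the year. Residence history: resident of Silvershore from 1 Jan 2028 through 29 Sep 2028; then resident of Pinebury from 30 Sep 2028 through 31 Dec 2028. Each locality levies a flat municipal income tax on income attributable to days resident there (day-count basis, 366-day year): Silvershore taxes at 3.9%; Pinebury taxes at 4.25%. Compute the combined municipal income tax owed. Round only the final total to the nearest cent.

Silvershore, 1 Jan – 29 Sep 2028: 273 days → €97000 × 3.9% × 273/366 = €2821.7459
Pinebury, 30 Sep – 31 Dec 2028: 93 days → €97000 × 4.25% × 93/366 = €1047.5205
Total = €3869.2664

€3869.27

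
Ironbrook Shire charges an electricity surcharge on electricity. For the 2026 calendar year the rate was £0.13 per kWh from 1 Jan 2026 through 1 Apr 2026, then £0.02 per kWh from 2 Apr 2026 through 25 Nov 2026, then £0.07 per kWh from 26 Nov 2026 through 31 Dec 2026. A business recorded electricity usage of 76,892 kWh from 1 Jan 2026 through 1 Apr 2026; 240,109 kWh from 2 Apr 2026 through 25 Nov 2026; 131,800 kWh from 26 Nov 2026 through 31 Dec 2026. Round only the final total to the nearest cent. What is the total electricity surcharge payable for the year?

1 Jan – 1 Apr 2026: 76,892 kWh at £0.13/kWh → £9,995.96
2 Apr – 25 Nov 2026: 240,109 kWh at £0.02/kWh → £4,802.18
26 Nov – 31 Dec 2026: 131,800 kWh at £0.07/kWh → £9,226.00

£24,024.14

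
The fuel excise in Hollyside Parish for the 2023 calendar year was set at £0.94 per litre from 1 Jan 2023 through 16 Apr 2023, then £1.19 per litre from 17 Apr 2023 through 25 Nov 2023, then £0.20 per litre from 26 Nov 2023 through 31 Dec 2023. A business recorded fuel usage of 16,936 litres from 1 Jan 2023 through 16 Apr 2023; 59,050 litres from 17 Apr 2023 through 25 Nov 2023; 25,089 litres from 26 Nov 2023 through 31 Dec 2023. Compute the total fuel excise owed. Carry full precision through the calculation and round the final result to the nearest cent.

£91,207.14

1 Jan – 16 Apr 2023: 16,936 litres at £0.94/litre → £15,919.84
17 Apr – 25 Nov 2023: 59,050 litres at £1.19/litre → £70,269.50
26 Nov – 31 Dec 2023: 25,089 litres at £0.20/litre → £5,017.80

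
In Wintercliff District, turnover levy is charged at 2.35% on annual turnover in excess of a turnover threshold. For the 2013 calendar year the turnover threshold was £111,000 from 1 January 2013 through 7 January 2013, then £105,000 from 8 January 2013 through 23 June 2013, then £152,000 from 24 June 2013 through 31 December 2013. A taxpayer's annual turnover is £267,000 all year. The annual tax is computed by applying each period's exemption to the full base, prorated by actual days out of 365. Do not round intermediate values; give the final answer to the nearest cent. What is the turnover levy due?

1 January – 7 January 2013: 7 days, exemption £111,000 → (£267,000 − £111,000) × 2.35% × 7/365 = £70.3068
8 January – 23 June 2013: 167 days, exemption £105,000 → (£267,000 − £105,000) × 2.35% × 167/365 = £1,741.8329
24 June – 31 December 2013: 191 days, exemption £152,000 → (£267,000 − £152,000) × 2.35% × 191/365 = £1,414.1849
Total = £3,226.3247

£3,226.32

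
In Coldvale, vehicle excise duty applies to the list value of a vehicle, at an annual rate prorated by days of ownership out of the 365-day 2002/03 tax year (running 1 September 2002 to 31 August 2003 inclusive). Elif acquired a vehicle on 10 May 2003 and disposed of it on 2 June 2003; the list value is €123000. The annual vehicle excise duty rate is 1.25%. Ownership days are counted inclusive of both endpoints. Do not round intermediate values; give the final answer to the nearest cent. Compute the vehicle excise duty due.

€101.10

Days held (10 May – 2 June 2003): 24 out of 365
Tax = €123000 × 1.25% × 24/365 = €101.0959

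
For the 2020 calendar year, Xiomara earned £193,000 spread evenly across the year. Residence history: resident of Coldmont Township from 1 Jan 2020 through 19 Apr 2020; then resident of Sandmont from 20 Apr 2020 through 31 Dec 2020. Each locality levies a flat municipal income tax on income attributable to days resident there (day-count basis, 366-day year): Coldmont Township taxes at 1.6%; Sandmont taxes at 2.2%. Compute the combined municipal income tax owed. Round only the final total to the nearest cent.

Coldmont Township, 1 Jan – 19 Apr 2020: 110 days → £193,000 × 1.6% × 110/366 = £928.0874
Sandmont, 20 Apr – 31 Dec 2020: 256 days → £193,000 × 2.2% × 256/366 = £2,969.8798
Total = £3,897.9672

£3,897.97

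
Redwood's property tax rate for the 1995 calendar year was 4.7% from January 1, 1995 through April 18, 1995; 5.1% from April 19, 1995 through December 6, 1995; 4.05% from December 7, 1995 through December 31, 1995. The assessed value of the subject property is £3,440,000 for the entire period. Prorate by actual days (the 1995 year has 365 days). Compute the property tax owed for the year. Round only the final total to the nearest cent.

£168,894.58

January 1 – April 18, 1995: 108 days at 4.7% → £3,440,000 × 4.7% × 108/365 = £47,839.5616
April 19 – December 6, 1995: 232 days at 5.1% → £3,440,000 × 5.1% × 232/365 = £111,512.5479
December 7 – December 31, 1995: 25 days at 4.05% → £3,440,000 × 4.05% × 25/365 = £9,542.4658
Total = £168,894.5753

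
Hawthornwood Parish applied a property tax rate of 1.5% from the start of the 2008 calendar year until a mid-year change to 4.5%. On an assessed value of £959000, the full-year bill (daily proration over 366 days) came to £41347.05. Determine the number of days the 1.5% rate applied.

Let d = days at the first rate; then 366 − d days at the second rate.
£959000 × [1.5%·d + 4.5%·(366−d)] / 366 = £41347.05
Solving gives d = 23, so the new rate took effect on 24 January 2008.

23 days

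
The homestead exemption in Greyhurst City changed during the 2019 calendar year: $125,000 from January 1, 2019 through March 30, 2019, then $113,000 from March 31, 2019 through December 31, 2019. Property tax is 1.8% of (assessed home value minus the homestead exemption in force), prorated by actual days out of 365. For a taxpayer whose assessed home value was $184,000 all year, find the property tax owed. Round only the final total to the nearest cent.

$1,225.33

January 1 – March 30, 2019: 89 days, exemption $125,000 → ($184,000 − $125,000) × 1.8% × 89/365 = $258.9534
March 31 – December 31, 2019: 276 days, exemption $113,000 → ($184,000 − $113,000) × 1.8% × 276/365 = $966.3781
Total = $1,225.3315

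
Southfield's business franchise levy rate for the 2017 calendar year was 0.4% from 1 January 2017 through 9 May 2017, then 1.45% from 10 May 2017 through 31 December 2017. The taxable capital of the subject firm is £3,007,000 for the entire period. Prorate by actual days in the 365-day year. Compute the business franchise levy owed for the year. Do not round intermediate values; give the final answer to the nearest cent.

£32,442.65

1 January – 9 May 2017: 129 days at 0.4% → £3,007,000 × 0.4% × 129/365 = £4,250.9918
10 May – 31 December 2017: 236 days at 1.45% → £3,007,000 × 1.45% × 236/365 = £28,191.6548
Total = £32,442.6466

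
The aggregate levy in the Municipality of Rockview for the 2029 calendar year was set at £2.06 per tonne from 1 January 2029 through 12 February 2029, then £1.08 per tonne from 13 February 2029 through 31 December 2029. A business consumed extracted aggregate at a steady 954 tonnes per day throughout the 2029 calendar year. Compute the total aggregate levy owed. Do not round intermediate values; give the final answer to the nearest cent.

£416,268.36

1 January – 12 February 2029: 43 days × 954 tonnes/day = 41,022 tonnes at £2.06/tonne → £84,505.32
13 February – 31 December 2029: 322 days × 954 tonnes/day = 307,188 tonnes at £1.08/tonne → £331,763.04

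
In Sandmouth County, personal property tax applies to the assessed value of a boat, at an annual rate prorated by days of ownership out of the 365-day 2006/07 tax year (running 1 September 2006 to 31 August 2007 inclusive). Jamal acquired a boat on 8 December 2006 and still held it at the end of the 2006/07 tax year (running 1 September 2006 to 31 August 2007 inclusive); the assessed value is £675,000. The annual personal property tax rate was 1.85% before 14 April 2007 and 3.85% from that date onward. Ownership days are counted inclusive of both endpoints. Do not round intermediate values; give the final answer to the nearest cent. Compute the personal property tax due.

8 December 2006 – 13 April 2007: 127 days at 1.85% → £675,000 × 1.85% × 127/365 = £4,344.9658
14 April – 31 August 2007: 140 days at 3.85% → £675,000 × 3.85% × 140/365 = £9,967.8082
Total = £14,312.7740

£14,312.77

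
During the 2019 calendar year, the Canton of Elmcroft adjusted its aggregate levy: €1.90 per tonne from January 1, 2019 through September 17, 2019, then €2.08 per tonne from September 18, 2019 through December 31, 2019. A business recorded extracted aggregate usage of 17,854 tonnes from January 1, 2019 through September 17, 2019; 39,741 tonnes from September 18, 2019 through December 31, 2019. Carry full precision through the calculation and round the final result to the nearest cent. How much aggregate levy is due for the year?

€116,583.88

January 1 – September 17, 2019: 17,854 tonnes at €1.90/tonne → €33,922.60
September 18 – December 31, 2019: 39,741 tonnes at €2.08/tonne → €82,661.28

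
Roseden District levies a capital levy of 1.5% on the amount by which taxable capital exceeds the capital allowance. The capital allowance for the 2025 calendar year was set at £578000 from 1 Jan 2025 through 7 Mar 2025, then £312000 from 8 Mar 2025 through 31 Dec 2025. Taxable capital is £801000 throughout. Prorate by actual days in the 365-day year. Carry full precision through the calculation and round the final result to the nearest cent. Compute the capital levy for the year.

£6613.52

1 Jan – 7 Mar 2025: 66 days, exemption £578000 → (£801000 − £578000) × 1.5% × 66/365 = £604.8493
8 Mar – 31 Dec 2025: 299 days, exemption £312000 → (£801000 − £312000) × 1.5% × 299/365 = £6008.6712
Total = £6613.5205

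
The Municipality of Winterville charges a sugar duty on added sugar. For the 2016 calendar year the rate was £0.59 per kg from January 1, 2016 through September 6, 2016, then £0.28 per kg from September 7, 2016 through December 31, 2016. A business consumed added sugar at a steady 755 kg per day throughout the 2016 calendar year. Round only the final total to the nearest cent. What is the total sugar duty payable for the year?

£135,884.90

January 1 – September 6, 2016: 250 days × 755 kg/day = 188,750 kg at £0.59/kg → £111,362.50
September 7 – December 31, 2016: 116 days × 755 kg/day = 87,580 kg at £0.28/kg → £24,522.40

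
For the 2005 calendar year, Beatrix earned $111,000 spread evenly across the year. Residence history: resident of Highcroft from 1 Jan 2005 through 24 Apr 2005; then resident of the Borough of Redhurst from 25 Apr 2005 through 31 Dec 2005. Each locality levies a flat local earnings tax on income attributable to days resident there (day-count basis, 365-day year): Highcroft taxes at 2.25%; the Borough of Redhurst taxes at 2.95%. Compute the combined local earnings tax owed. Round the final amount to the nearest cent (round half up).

$3,031.82

Highcroft, 1 Jan – 24 Apr 2005: 114 days → $111,000 × 2.25% × 114/365 = $780.0411
The Borough of Redhurst, 25 Apr – 31 Dec 2005: 251 days → $111,000 × 2.95% × 251/365 = $2,251.7795
Total = $3,031.8205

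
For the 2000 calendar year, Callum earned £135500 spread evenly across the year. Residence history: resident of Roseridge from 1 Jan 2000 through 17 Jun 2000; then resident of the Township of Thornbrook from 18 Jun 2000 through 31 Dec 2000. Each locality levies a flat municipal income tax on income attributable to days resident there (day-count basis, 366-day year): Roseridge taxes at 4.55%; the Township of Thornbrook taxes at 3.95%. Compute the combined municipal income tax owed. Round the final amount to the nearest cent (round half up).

£5727.65

Roseridge, 1 Jan – 17 Jun 2000: 169 days → £135500 × 4.55% × 169/366 = £2846.7958
The Township of Thornbrook, 18 Jun – 31 Dec 2000: 197 days → £135500 × 3.95% × 197/366 = £2880.8559
Total = £5727.6516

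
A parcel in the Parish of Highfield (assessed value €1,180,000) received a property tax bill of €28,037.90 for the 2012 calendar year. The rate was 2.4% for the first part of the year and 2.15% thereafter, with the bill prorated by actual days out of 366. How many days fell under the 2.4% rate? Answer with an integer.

Let d = days at the first rate; then 366 − d days at the second rate.
€1,180,000 × [2.4%·d + 2.15%·(366−d)] / 366 = €28,037.90
Solving gives d = 331, so the new rate took effect on 27 Nov 2012.

331 days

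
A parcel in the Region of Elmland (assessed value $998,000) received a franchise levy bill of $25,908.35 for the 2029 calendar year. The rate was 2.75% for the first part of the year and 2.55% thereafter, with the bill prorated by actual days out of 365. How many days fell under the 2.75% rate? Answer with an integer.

84 days

Let d = days at the first rate; then 365 − d days at the second rate.
$998,000 × [2.75%·d + 2.55%·(365−d)] / 365 = $25,908.35
Solving gives d = 84, so the new rate took effect on 26 March 2029.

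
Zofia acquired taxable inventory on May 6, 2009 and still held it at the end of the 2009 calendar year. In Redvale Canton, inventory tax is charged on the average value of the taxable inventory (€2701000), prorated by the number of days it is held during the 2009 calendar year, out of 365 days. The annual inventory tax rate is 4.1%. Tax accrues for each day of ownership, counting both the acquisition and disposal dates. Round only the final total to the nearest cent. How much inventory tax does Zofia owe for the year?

€72816.00

Days held (May 6 – December 31, 2009): 240 out of 365
Tax = €2701000 × 4.1% × 240/365 = €72816.0000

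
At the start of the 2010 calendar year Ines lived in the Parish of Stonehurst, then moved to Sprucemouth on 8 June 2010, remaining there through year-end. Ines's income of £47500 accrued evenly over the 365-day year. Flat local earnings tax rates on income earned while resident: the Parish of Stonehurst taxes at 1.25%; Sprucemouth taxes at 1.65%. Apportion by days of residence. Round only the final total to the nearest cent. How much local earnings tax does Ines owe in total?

The Parish of Stonehurst, 1 January – 7 June 2010: 158 days → £47500 × 1.25% × 158/365 = £257.0205
Sprucemouth, 8 June – 31 December 2010: 207 days → £47500 × 1.65% × 207/365 = £444.4829
Total = £701.5034

£701.50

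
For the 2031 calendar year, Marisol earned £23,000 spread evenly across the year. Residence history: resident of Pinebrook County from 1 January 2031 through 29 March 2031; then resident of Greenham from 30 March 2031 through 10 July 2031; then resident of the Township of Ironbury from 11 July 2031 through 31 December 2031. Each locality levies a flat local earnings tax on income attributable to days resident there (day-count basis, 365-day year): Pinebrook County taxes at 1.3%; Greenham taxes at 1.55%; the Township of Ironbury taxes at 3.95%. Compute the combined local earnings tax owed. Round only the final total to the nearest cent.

£605.78

Pinebrook County, 1 January – 29 March 2031: 88 days → £23,000 × 1.3% × 88/365 = £72.0877
Greenham, 30 March – 10 July 2031: 103 days → £23,000 × 1.55% × 103/365 = £100.6014
The Township of Ironbury, 11 July – 31 December 2031: 174 days → £23,000 × 3.95% × 174/365 = £433.0932
Total = £605.7822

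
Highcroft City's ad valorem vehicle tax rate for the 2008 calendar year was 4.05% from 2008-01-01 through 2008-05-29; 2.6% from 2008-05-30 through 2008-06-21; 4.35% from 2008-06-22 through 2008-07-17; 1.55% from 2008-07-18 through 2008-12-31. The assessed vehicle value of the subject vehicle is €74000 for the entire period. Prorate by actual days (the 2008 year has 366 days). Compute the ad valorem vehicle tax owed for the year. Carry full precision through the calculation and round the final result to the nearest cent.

€2101.22

2008-01-01 to 2008-05-29: 150 days at 4.05% → €74000 × 4.05% × 150/366 = €1228.2787
2008-05-30 to 2008-06-21: 23 days at 2.6% → €74000 × 2.6% × 23/366 = €120.9071
2008-06-22 to 2008-07-17: 26 days at 4.35% → €74000 × 4.35% × 26/366 = €228.6721
2008-07-18 to 2008-12-31: 167 days at 1.55% → €74000 × 1.55% × 167/366 = €523.3579
Total = €2101.2158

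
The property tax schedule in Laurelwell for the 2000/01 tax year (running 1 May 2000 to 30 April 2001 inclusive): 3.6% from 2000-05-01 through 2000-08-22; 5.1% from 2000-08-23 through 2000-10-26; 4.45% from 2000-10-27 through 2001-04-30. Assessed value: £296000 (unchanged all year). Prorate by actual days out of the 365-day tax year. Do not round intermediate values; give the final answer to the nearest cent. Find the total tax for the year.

£12728.81

2000-05-01 to 2000-08-22: 114 days at 3.6% → £296000 × 3.6% × 114/365 = £3328.1753
2000-08-23 to 2000-10-26: 65 days at 5.1% → £296000 × 5.1% × 65/365 = £2688.3288
2000-10-27 to 2001-04-30: 186 days at 4.45% → £296000 × 4.45% × 186/365 = £6712.3068
Total = £12728.8110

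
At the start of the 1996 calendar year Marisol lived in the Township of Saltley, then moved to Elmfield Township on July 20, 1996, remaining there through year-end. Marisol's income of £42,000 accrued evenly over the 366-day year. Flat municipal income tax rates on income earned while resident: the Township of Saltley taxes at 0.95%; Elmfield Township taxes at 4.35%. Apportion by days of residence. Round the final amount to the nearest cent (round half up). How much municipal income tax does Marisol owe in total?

£1,042.77

The Township of Saltley, January 1 – July 19, 1996: 201 days → £42,000 × 0.95% × 201/366 = £219.1230
Elmfield Township, July 20 – December 31, 1996: 165 days → £42,000 × 4.35% × 165/366 = £823.6475
Total = £1,042.7705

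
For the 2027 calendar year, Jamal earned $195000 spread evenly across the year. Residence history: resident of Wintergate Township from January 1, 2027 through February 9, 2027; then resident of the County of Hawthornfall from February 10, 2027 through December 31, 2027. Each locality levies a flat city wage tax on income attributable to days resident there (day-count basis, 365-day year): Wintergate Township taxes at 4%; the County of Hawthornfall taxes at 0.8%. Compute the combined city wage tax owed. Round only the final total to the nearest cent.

Wintergate Township, January 1 – February 9, 2027: 40 days → $195000 × 4% × 40/365 = $854.7945
The County of Hawthornfall, February 10 – December 31, 2027: 325 days → $195000 × 0.8% × 325/365 = $1389.0411
Total = $2243.8356

$2243.84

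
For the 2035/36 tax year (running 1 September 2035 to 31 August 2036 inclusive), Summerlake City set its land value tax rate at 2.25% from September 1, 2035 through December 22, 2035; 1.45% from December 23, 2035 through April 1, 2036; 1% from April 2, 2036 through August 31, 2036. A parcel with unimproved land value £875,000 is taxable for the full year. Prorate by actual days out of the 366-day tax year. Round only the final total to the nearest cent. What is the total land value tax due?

September 1 – December 22, 2035: 113 days at 2.25% → £875,000 × 2.25% × 113/366 = £6,078.3811
December 23, 2035 – April 1, 2036: 101 days at 1.45% → £875,000 × 1.45% × 101/366 = £3,501.1954
April 2 – August 31, 2036: 152 days at 1% → £875,000 × 1% × 152/366 = £3,633.8798
Total = £13,213.4563

£13,213.46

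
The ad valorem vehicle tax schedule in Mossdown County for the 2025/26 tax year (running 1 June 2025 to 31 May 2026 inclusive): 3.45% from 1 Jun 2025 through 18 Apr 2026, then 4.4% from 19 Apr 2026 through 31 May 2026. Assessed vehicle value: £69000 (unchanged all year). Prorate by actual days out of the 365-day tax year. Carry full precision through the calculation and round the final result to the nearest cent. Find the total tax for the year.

1 Jun 2025 – 18 Apr 2026: 322 days at 3.45% → £69000 × 3.45% × 322/365 = £2100.0575
19 Apr – 31 May 2026: 43 days at 4.4% → £69000 × 4.4% × 43/365 = £357.6658
Total = £2457.7233

£2457.72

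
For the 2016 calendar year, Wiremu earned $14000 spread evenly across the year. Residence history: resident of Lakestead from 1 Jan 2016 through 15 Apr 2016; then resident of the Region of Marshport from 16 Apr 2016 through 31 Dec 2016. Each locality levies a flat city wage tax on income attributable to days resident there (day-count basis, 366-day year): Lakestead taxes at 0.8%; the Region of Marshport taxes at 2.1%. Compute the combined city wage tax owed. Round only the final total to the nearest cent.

Lakestead, 1 Jan – 15 Apr 2016: 106 days → $14000 × 0.8% × 106/366 = $32.4372
The Region of Marshport, 16 Apr – 31 Dec 2016: 260 days → $14000 × 2.1% × 260/366 = $208.8525
Total = $241.2896

$241.29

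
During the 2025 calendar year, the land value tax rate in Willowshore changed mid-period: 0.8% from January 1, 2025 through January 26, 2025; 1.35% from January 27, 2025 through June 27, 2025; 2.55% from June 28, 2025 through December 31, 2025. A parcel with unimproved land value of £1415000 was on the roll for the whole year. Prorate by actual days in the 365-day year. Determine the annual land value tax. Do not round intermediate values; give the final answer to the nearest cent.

January 1 – January 26, 2025: 26 days at 0.8% → £1415000 × 0.8% × 26/365 = £806.3562
January 27 – June 27, 2025: 152 days at 1.35% → £1415000 × 1.35% × 152/365 = £7955.0137
June 28 – December 31, 2025: 187 days at 2.55% → £1415000 × 2.55% × 187/365 = £18486.1027
Total = £27247.4726

£27247.47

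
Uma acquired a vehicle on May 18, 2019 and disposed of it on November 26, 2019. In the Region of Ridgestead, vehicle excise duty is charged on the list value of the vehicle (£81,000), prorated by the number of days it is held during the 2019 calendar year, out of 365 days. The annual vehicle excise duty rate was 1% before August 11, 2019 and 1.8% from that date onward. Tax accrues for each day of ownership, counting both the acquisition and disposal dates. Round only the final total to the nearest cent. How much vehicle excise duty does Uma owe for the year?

£620.04

May 18 – August 10, 2019: 85 days at 1% → £81,000 × 1% × 85/365 = £188.6301
August 11 – November 26, 2019: 108 days at 1.8% → £81,000 × 1.8% × 108/365 = £431.4082
Total = £620.0384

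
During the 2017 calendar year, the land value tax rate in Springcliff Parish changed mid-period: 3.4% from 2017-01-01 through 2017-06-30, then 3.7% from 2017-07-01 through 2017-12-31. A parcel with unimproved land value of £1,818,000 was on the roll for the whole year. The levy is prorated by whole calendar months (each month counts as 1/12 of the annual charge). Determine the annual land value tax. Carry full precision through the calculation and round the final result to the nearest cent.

2017-01-01 to 2017-06-30: 6 months at 3.4% → £1,818,000 × 3.4% × 6/12 = £30,906.0000
2017-07-01 to 2017-12-31: 6 months at 3.7% → £1,818,000 × 3.7% × 6/12 = £33,633.0000
Total = £64,539.0000

£64,539.00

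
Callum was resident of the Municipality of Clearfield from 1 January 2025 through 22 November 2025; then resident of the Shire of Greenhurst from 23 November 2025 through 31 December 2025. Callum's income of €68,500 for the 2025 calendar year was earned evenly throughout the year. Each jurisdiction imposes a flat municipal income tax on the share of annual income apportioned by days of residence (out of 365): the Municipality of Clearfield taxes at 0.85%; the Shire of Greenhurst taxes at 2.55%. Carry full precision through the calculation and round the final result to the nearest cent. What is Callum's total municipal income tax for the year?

€706.68

The Municipality of Clearfield, 1 January – 22 November 2025: 326 days → €68,500 × 0.85% × 326/365 = €520.0370
The Shire of Greenhurst, 23 November – 31 December 2025: 39 days → €68,500 × 2.55% × 39/365 = €186.6390
Total = €706.6760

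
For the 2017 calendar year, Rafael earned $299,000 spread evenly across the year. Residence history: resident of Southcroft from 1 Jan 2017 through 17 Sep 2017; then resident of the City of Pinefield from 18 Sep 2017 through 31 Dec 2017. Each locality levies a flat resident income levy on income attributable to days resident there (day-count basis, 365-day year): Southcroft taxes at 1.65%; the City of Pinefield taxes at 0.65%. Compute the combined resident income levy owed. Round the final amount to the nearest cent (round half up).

$4,073.36

Southcroft, 1 Jan – 17 Sep 2017: 260 days → $299,000 × 1.65% × 260/365 = $3,514.2740
The City of Pinefield, 18 Sep – 31 Dec 2017: 105 days → $299,000 × 0.65% × 105/365 = $559.0890
Total = $4,073.3630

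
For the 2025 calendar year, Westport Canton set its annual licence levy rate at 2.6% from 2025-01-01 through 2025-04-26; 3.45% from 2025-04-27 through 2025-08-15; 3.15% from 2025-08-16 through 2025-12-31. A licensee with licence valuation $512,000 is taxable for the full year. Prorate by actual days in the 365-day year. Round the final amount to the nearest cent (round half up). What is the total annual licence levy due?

2025-01-01 to 2025-04-26: 116 days at 2.6% → $512,000 × 2.6% × 116/365 = $4,230.6630
2025-04-27 to 2025-08-15: 111 days at 3.45% → $512,000 × 3.45% × 111/365 = $5,371.7918
2025-08-16 to 2025-12-31: 138 days at 3.15% → $512,000 × 3.15% × 138/365 = $6,097.7096
Total = $15,700.1644

$15,700.16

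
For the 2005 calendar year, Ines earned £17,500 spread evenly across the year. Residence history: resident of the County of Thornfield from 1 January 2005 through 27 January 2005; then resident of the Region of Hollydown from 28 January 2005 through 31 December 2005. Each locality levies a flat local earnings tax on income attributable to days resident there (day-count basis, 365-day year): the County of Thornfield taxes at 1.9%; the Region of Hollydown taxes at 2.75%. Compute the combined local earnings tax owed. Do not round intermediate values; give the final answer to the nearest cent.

£470.25

The County of Thornfield, 1 January – 27 January 2005: 27 days → £17,500 × 1.9% × 27/365 = £24.5959
The Region of Hollydown, 28 January – 31 December 2005: 338 days → £17,500 × 2.75% × 338/365 = £445.6507
Total = £470.2466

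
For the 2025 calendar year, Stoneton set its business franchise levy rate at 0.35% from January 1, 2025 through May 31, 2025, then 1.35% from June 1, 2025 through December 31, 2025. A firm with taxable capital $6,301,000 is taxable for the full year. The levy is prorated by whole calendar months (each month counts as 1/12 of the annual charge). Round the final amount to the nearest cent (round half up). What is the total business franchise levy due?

January 1 – May 31, 2025: 5 months at 0.35% → $6,301,000 × 0.35% × 5/12 = $9,188.9583
June 1 – December 31, 2025: 7 months at 1.35% → $6,301,000 × 1.35% × 7/12 = $49,620.3750
Total = $58,809.3333

$58,809.33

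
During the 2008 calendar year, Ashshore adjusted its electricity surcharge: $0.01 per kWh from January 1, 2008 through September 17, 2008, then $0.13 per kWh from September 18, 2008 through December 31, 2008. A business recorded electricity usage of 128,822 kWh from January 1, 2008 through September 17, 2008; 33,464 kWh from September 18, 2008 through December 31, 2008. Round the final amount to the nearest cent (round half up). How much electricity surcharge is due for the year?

January 1 – September 17, 2008: 128,822 kWh at $0.01/kWh → $1,288.22
September 18 – December 31, 2008: 33,464 kWh at $0.13/kWh → $4,350.32

$5,638.54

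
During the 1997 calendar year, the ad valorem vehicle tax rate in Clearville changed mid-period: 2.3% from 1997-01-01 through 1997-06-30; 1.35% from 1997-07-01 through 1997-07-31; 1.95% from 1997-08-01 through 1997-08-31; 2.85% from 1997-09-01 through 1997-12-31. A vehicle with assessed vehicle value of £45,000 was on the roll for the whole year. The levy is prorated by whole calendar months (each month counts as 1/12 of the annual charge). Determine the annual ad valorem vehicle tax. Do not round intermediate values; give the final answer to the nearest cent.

1997-01-01 to 1997-06-30: 6 months at 2.3% → £45,000 × 2.3% × 6/12 = £517.5000
1997-07-01 to 1997-07-31: 1 month at 1.35% → £45,000 × 1.35% × 1/12 = £50.6250
1997-08-01 to 1997-08-31: 1 month at 1.95% → £45,000 × 1.95% × 1/12 = £73.1250
1997-09-01 to 1997-12-31: 4 months at 2.85% → £45,000 × 2.85% × 4/12 = £427.5000
Total = £1,068.7500

£1,068.75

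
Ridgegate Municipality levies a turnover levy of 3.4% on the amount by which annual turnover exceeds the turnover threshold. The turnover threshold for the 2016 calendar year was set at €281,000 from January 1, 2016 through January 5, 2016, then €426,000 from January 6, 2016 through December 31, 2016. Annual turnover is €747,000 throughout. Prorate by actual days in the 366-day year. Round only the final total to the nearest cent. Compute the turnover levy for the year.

€10,981.35

January 1 – January 5, 2016: 5 days, exemption €281,000 → (€747,000 − €281,000) × 3.4% × 5/366 = €216.4481
January 6 – December 31, 2016: 361 days, exemption €426,000 → (€747,000 − €426,000) × 3.4% × 361/366 = €10,764.9016
Total = €10,981.3497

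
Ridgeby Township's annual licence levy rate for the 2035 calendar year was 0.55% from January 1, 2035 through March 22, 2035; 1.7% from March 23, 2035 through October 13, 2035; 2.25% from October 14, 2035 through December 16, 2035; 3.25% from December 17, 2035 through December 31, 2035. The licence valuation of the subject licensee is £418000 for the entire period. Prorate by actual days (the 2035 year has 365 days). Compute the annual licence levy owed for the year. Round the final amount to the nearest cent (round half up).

January 1 – March 22, 2035: 81 days at 0.55% → £418000 × 0.55% × 81/365 = £510.1890
March 23 – October 13, 2035: 205 days at 1.7% → £418000 × 1.7% × 205/365 = £3991.0411
October 14 – December 16, 2035: 64 days at 2.25% → £418000 × 2.25% × 64/365 = £1649.0959
December 17 – December 31, 2035: 15 days at 3.25% → £418000 × 3.25% × 15/365 = £558.2877
Total = £6708.6137

£6708.61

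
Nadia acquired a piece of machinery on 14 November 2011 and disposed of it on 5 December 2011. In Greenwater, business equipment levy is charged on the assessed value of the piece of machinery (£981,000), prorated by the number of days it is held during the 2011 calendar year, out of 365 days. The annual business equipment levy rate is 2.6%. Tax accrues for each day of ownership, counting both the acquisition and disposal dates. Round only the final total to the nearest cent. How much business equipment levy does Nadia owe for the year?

Days held (14 November – 5 December 2011): 22 out of 365
Tax = £981,000 × 2.6% × 22/365 = £1,537.3479

£1,537.35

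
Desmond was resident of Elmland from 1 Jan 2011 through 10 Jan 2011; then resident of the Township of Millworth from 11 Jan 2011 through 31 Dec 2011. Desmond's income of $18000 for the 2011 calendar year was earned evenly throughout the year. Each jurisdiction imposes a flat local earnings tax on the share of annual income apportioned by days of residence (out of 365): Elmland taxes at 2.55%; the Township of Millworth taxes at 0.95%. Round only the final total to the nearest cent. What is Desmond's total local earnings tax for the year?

$178.89

Elmland, 1 Jan – 10 Jan 2011: 10 days → $18000 × 2.55% × 10/365 = $12.5753
The Township of Millworth, 11 Jan – 31 Dec 2011: 355 days → $18000 × 0.95% × 355/365 = $166.3151
Total = $178.8904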